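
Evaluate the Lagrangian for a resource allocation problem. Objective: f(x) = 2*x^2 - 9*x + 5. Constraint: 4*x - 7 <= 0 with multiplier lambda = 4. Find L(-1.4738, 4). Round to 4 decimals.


Step 1: Evaluate f(x).
f(-1.4738) = 2*(-1.4738)^2 - 9*(-1.4738) + 5 = 22.6084
Step 2: Evaluate g(x).
g(-1.4738) = 4*-1.4738 - 7 = -12.8952
Step 3: Compute Lagrangian.
L = 22.6084 + 4*-12.8952 = -28.9724


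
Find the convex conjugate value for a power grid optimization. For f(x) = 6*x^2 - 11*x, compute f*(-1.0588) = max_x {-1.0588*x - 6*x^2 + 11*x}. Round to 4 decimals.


f*(y) = sup_x {y*x - a*x^2 - b*x} = sup_x {(y-b)*x - a*x^2}
FOC: (y - b) - 2a*x = 0 => x* = (y - b)/(2a)
x* = (-1.0588 + 11)/(2*6) = 0.8284
f*(-1.0588) = (y-b)^2/(4a) = (-1.0588 + 11)^2/(4*6)
= 98.8275/24 = 4.1178


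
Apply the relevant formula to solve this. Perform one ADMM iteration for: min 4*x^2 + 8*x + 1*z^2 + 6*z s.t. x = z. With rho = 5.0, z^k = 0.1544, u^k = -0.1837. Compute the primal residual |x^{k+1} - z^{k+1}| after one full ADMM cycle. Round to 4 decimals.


ADMM iteration with rho = 5.0, z^k = 0.1544, u^k = -0.1837
Step 1: x-update.
Minimize 4*x^2 + 8*x + (5.0/2)*(x - 0.1544 - 0.1837)^2
FOC: (2*4 + 5.0)*x = -8 + 5.0*(0.1544 + 0.1837)
x^{k+1} = -0.4853
Step 2: z-update.
Minimize 1*z^2 + 6*z + (5.0/2)*(-0.4853 - z - 0.1837)^2
FOC: (2*1 + 5.0)*z = -6 + 5.0*(-0.4853 - 0.1837)
z^{k+1} = -1.335
Step 3: u-update.
u^{k+1} = -0.1837 - 0.4853 + 1.335 = 0.666
Step 4: Primal residual = |-0.4853 + 1.335| = 0.8497


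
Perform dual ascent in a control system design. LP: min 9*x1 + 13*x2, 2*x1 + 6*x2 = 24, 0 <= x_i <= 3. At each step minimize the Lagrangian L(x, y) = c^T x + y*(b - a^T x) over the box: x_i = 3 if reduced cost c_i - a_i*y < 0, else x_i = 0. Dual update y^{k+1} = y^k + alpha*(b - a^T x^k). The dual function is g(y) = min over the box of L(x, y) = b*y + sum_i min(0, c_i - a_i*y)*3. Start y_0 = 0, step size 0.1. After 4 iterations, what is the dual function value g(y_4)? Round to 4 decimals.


Dual ascent for LP: min 9*x1 + 13*x2, 2*x1 + 6*x2 = 24, 0 <= x_i <= 3
Step 1: y^k = 0.0, reduced costs: (9.0, 13.0)
  x^k = (0.0, 0.0), subgradient = b - a^T x = 24.0
  y^{k+1} = 0.0 + 0.1*24.0 = 2.4
Step 2: y^k = 2.4, reduced costs: (4.2, -1.4)
  x^k = (0.0, 3.0), subgradient = b - a^T x = 6.0
  y^{k+1} = 2.4 + 0.1*6.0 = 3.0
Step 3: y^k = 3.0, reduced costs: (3.0, -5.0)
  x^k = (0.0, 3.0), subgradient = b - a^T x = 6.0
  y^{k+1} = 3.0 + 0.1*6.0 = 3.6
Step 4: y^k = 3.6, reduced costs: (1.8, -8.6)
  x^k = (0.0, 3.0), subgradient = b - a^T x = 6.0
  y^{k+1} = 3.6 + 0.1*6.0 = 4.2
Dual objective at y_4 = 4.2: reduced costs (0.6, -12.2), box minimizer x = (0.0, 3.0)
g(y_4) = b*y + (c1 - a1*y)*x1 + (c2 - a2*y)*x2 = 24*4.2 + 0.6*0.0 + (-12.2)*3.0 = 100.8 + 0.0 - 36.6 = 64.2


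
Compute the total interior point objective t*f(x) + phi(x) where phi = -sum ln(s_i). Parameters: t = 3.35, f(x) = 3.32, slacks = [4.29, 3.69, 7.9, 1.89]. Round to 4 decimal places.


Step 1: Compute log-barrier.
ln values: [1.4563, 1.3056, 2.0669, 0.6366]
phi = -(1.4563 + 1.3056 + 2.0669 + 0.6366) = -5.4654
Step 2: Compute augmented objective.
t*f(x) = 3.35*3.32 = 11.122
Total = 11.122 - 5.4654 = 5.6566


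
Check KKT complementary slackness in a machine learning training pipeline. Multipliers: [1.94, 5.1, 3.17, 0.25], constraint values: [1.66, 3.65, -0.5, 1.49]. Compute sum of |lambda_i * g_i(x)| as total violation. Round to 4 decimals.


KKT complementary slackness check:
lambda_1 * g_1 = 1.94 * 1.66 = 3.2204
lambda_2 * g_2 = 5.1 * 3.65 = 18.615
lambda_3 * g_3 = 3.17 * -0.5 = -1.585
lambda_4 * g_4 = 0.25 * 1.49 = 0.3725
Total violation = 3.2204 + 18.615 + 1.585 + 0.3725 = 23.7929


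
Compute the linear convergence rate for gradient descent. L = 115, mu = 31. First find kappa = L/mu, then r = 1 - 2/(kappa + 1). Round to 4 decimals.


Step 1: Compute the condition number.
kappa = L/mu = 115/31 = 3.7097
Step 2: Compute the convergence rate.
r = 1 - 2/(kappa + 1) = 1 - 2*mu/(L + mu) = (L - mu)/(L + mu) = 84/146 = 0.5753


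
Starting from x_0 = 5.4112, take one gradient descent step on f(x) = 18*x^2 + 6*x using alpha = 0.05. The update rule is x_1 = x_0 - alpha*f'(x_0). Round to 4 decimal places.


We compute the gradient at x_0 and apply the update.
f'(x) = 36*x + 6
f'(5.4112) = 36*5.4112 + 6 = 200.8032
x_1 = 5.4112 - 0.05*200.8032 = -4.629


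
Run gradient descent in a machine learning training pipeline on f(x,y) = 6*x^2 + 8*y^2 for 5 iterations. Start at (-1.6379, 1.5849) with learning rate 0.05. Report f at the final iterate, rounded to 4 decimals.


Gradient descent on f(x,y) = 6*x^2 + 8*y^2.
Starting point: (-1.6379, 1.5849), alpha = 0.05
Step 1: grad_x = 2*6*-1.6379 = -19.6548, grad_y = 2*8*1.5849 = 25.3584
  x_1 = -1.6379 - 0.05*-19.6548 = -0.6552
  y_1 = 1.5849 - 0.05*25.3584 = 0.317
Step 2: grad_x = 2*6*-0.6552 = -7.8619, grad_y = 2*8*0.317 = 5.0717
  x_2 = -0.6552 - 0.05*-7.8619 = -0.2621
  y_2 = 0.317 - 0.05*5.0717 = 0.0634
Step 3: grad_x = 2*6*-0.2621 = -3.1448, grad_y = 2*8*0.0634 = 1.0143
  x_3 = -0.2621 - 0.05*-3.1448 = -0.1048
  y_3 = 0.0634 - 0.05*1.0143 = 0.0127
Step 4: grad_x = 2*6*-0.1048 = -1.2579, grad_y = 2*8*0.0127 = 0.2029
  x_4 = -0.1048 - 0.05*-1.2579 = -0.0419
  y_4 = 0.0127 - 0.05*0.2029 = 0.0025
Step 5: grad_x = 2*6*-0.0419 = -0.5032, grad_y = 2*8*0.0025 = 0.0406
  x_5 = -0.0419 - 0.05*-0.5032 = -0.0168
  y_5 = 0.0025 - 0.05*0.0406 = 0.0005
f(-0.0168, 0.0005) = 6*(-0.0168)^2 + 8*0.0005^2 = 0.0017


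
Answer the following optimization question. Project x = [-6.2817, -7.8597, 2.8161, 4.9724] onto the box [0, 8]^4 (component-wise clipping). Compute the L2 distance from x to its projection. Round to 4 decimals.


Project each component onto [0, 8].
clip(-6.2817) = 0.0, clip(-7.8597) = 0.0, clip(2.8161) = 2.8161, clip(4.9724) = 4.9724
Projection = [0.0, 0.0, 2.8161, 4.9724]
Squared diffs: [39.4598, 61.7749, 0.0, 0.0]
Distance = sqrt(101.2347) = 10.0615


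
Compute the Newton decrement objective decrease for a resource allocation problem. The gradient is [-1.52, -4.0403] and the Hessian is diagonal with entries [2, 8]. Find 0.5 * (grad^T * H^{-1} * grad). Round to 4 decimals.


Step 1: H is diagonal, so H^(-1) * g = [-0.76, -0.505].
Step 2: g^T H^(-1) g = sum_i g_i^2 / H_ii
  = (-1.52)^2/2 + (-4.0403)^2/8
  = 1.1552 + 2.0405 = 3.1957
Step 3: Objective decrease = 0.5 * g^T H^(-1) g = 1.5979


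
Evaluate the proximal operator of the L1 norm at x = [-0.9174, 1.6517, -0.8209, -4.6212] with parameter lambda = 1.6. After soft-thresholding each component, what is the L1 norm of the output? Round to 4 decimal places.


Soft-thresholding with lambda = 1.6:
prox(-0.9174) = sign(-0.9174)*max(|-0.9174| - 1.6, 0) = 0.0
prox(1.6517) = sign(1.6517)*max(|1.6517| - 1.6, 0) = 0.0517
prox(-0.8209) = sign(-0.8209)*max(|-0.8209| - 1.6, 0) = 0.0
prox(-4.6212) = sign(-4.6212)*max(|-4.6212| - 1.6, 0) = -3.0212
prox(x) = [0.0, 0.0517, 0.0, -3.0212]
||prox(x)||_1 = 0.0 + 0.0517 + 0.0 + 3.0212 = 3.0729


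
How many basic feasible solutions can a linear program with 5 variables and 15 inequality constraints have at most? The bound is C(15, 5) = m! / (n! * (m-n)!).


Each vertex corresponds to some choice of n active constraints out of m, so the number of vertices is at most C(m, n) = m! / (n!(m-n)!).
m = 15, n = 5
Numerator: 15 * 14 * 13 * 12 * 11
Denominator: 5! = 120
C(15, 5) = 3003


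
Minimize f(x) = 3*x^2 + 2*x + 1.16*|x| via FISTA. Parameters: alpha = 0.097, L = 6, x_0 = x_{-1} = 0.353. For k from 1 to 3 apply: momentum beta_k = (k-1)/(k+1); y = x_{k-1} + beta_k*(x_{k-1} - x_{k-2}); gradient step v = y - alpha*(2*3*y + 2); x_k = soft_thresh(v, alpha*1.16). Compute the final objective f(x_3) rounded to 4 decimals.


FISTA on f(x) = 3*x^2 + 2*x + 1.16*|x|
L = 6, alpha = 0.097
Iteration 1: beta = 0.0, y = 0.353 + 0.0*(0.353 - 0.353) = 0.353
  grad(y) = 4.118, v = y - alpha*grad = -0.0464
  prox(v) = soft_thresh(-0.0464, 0.1125) = 0.0
Iteration 2: beta = 0.3333, y = 0.0 + 0.3333*(0.0 - 0.353) = -0.1177
  grad(y) = 1.294, v = y - alpha*grad = -0.2432
  prox(v) = soft_thresh(-0.2432, 0.1125) = -0.1307
Iteration 3: beta = 0.5, y = -0.1307 + 0.5*(-0.1307 - 0.0) = -0.196
  grad(y) = 0.824, v = y - alpha*grad = -0.2759
  prox(v) = soft_thresh(-0.2759, 0.1125) = -0.1634
f(x_3) = 3*(-0.1634)^2 + 2*(-0.1634) + 1.16*|-0.1634| = -0.0572


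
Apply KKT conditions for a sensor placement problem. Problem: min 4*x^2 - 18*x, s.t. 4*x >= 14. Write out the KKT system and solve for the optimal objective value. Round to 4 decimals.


Step 1: Try lambda = 0 (constraint inactive).
x_unc = 18/(2*4) = 2.25
Check: 4*2.25 = 9.0 < 14 -- violated!
Step 2: Constraint must be active: 4*x = 14
x* = 14/4 = 3.5
lambda = (2*4*3.5 - 18)/4 = 2.5
Step 3: Compute optimal value.
f(x*) = 4*3.5^2 - 18*3.5 = -14.0


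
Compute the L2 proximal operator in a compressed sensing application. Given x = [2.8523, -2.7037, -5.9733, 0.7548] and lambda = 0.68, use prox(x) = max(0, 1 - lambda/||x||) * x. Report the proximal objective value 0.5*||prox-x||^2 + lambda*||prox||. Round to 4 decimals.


Step 1: Compute ||x||.
||x|| = 7.19
Step 2: Compute scaling factor.
scale = max(0, 1 - 0.68/7.19) = 0.9054
Step 3: prox(x) = [2.5825, -2.448, -5.4084, 0.6834]
||prox(x)|| = 6.51
Step 4: Proximal objective.
0.5*||prox-x||^2 = 0.2312
lambda*||prox|| = 4.4268
Total = 4.658


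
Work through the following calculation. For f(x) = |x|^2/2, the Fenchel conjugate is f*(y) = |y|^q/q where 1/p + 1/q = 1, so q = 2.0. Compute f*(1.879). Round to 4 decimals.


The conjugate exponent q satisfies 1/p + 1/q = 1.
p = 2, so q = 2/(2 - 1) = 2.0
|y|^q = 1.879^2.0 = 3.5306
f*(1.879) = 3.5306 / 2.0 = 1.7653


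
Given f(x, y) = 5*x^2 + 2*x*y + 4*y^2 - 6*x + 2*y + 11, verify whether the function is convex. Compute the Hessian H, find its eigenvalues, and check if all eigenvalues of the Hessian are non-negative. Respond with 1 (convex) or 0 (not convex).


The Hessian of f(x,y) = 5*x^2 + 2*x*y + 4*y^2 - 6*x + 2*y + 11 is:
H = [[10, 2], [2, 8]]
Trace = 10 + 8 = 18
Determinant = 10*8 - (2)^2 = 76
Discriminant = (18)^2 - 4*76 = 20.0
Eigenvalues: lambda_1 = 6.7639, lambda_2 = 11.2361
The function is convex.

1


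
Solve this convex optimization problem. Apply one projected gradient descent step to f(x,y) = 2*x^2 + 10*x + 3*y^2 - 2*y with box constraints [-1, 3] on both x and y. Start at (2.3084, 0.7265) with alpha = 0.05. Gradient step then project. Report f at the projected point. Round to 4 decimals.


Step 1: Compute gradient at (2.3084, 0.7265).
grad_x = 2*2*2.3084 + 10 = 19.2336
grad_y = 2*3*0.7265 - 2 = 2.359
Step 2: Gradient step.
x_raw = 2.3084 - 0.05*19.2336 = 1.3467
y_raw = 0.7265 - 0.05*2.359 = 0.6086
Step 3: Project onto [-1, 3].
x_proj = clip(1.3467) = 1.3467
y_proj = clip(0.6086) = 0.6086
Step 4: Evaluate f.
f(1.3467, 0.6086) = 16.9884


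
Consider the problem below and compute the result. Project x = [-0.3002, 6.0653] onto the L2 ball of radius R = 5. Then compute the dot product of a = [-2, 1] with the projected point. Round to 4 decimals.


Step 1: Compute ||x|| (intermediates to 6 decimals).
||x|| = sqrt((-0.3002)^2 + 6.0653^2) = 6.072725
Step 2: Project.
Since ||x|| > R, scale = R/||x|| = 5/6.072725 = 0.823354, proj(x) = scale * x
proj(x) = [-0.247171, 4.993889]
Step 3: Dot product.
a^T * proj(x) = -2*(-0.247171) + 1*4.993889 = 5.4882


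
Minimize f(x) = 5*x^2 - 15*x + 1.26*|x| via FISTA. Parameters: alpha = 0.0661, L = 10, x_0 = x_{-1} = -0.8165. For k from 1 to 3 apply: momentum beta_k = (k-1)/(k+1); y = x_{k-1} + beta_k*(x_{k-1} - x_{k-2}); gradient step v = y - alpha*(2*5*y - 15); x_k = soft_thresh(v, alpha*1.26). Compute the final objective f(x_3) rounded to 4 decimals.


FISTA on f(x) = 5*x^2 - 15*x + 1.26*|x|
L = 10, alpha = 0.0661
Iteration 1: beta = 0.0, y = -0.8165 + 0.0*(-0.8165 + 0.8165) = -0.8165
  grad(y) = -23.165, v = y - alpha*grad = 0.7147
  prox(v) = soft_thresh(0.7147, 0.0833) = 0.6314
Iteration 2: beta = 0.3333, y = 0.6314 + 0.3333*(0.6314 + 0.8165) = 1.1141
  grad(y) = -3.8594, v = y - alpha*grad = 1.3692
  prox(v) = soft_thresh(1.3692, 0.0833) = 1.2859
Iteration 3: beta = 0.5, y = 1.2859 + 0.5*(1.2859 - 0.6314) = 1.6131
  grad(y) = 1.1311, v = y - alpha*grad = 1.5383
  prox(v) = soft_thresh(1.5383, 0.0833) = 1.4551
f(x_3) = 5*1.4551^2 - 15*1.4551 + 1.26*|1.4551| = -9.4065


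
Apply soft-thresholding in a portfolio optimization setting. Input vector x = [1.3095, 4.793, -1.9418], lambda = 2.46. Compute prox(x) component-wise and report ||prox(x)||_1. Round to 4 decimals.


Soft-thresholding with lambda = 2.46:
prox(1.3095) = sign(1.3095)*max(|1.3095| - 2.46, 0) = 0.0
prox(4.793) = sign(4.793)*max(|4.793| - 2.46, 0) = 2.333
prox(-1.9418) = sign(-1.9418)*max(|-1.9418| - 2.46, 0) = 0.0
prox(x) = [0.0, 2.333, 0.0]
||prox(x)||_1 = 0.0 + 2.333 + 0.0 = 2.333


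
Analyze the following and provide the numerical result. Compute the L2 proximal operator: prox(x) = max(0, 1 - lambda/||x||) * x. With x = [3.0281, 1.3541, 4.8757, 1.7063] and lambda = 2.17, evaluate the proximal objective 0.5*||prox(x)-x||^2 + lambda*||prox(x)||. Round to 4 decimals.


Step 1: Compute ||x||.
||x|| = 6.139
Step 2: Compute scaling factor.
scale = max(0, 1 - 2.17/6.139) = 0.6465
Step 3: prox(x) = [1.9577, 0.8755, 3.1522, 1.1032]
||prox(x)|| = 3.969
Step 4: Proximal objective.
0.5*||prox-x||^2 = 2.3545
lambda*||prox|| = 8.6127
Total = 10.9671


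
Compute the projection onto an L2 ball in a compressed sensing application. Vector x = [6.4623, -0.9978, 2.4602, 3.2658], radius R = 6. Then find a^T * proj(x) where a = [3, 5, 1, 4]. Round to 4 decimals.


Step 1: Compute ||x|| (intermediates to 6 decimals).
||x|| = sqrt(6.4623^2 + (-0.9978)^2 + 2.4602^2 + 3.2658^2) = 7.712001
Step 2: Project.
Since ||x|| > R, scale = R/||x|| = 6/7.712001 = 0.778008, proj(x) = scale * x
proj(x) = [5.027721, -0.776296, 1.914055, 2.540819]
Step 3: Dot product.
a^T * proj(x) = 3*5.027721 + 5*(-0.776296) + 1*1.914055 + 4*2.540819 = 23.279


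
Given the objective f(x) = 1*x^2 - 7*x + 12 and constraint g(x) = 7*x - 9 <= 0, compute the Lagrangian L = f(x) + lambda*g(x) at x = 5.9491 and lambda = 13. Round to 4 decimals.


Step 1: Evaluate f(x).
f(5.9491) = 1*5.9491^2 - 7*5.9491 + 12 = 5.7481
Step 2: Evaluate g(x).
g(5.9491) = 7*5.9491 - 9 = 32.6437
Step 3: Compute Lagrangian.
L = 5.7481 + 13*32.6437 = 430.1162


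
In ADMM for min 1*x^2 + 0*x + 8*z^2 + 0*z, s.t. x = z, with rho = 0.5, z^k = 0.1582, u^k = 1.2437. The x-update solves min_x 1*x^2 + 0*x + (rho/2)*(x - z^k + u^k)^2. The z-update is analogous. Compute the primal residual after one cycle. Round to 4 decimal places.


ADMM iteration with rho = 0.5, z^k = 0.1582, u^k = 1.2437
Step 1: x-update.
Minimize 1*x^2 + 0*x + (0.5/2)*(x - 0.1582 + 1.2437)^2
FOC: (2*1 + 0.5)*x = 0 + 0.5*(0.1582 - 1.2437)
x^{k+1} = -0.2171
Step 2: z-update.
Minimize 8*z^2 + 0*z + (0.5/2)*(-0.2171 - z + 1.2437)^2
FOC: (2*8 + 0.5)*z = 0 + 0.5*(-0.2171 + 1.2437)
z^{k+1} = 0.0311
Step 3: u-update.
u^{k+1} = 1.2437 - 0.2171 - 0.0311 = 0.9955
Step 4: Primal residual = |-0.2171 - 0.0311| = 0.2482


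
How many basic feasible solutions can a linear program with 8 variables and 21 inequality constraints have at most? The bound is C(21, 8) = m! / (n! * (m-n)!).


Each vertex corresponds to some choice of n active constraints out of m, so the number of vertices is at most C(m, n) = m! / (n!(m-n)!).
m = 21, n = 8
Numerator: 21 * 20 * 19 * 18 * 17 * 16 * 15 * 14
Denominator: 8! = 40320
C(21, 8) = 203490


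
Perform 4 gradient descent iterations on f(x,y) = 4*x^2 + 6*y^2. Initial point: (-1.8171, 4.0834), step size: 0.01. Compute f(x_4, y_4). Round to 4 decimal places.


Gradient descent on f(x,y) = 4*x^2 + 6*y^2.
Starting point: (-1.8171, 4.0834), alpha = 0.01
Step 1: grad_x = 2*4*-1.8171 = -14.5368, grad_y = 2*6*4.0834 = 49.0008
  x_1 = -1.8171 - 0.01*-14.5368 = -1.6717
  y_1 = 4.0834 - 0.01*49.0008 = 3.5934
Step 2: grad_x = 2*4*-1.6717 = -13.3739, grad_y = 2*6*3.5934 = 43.1207
  x_2 = -1.6717 - 0.01*-13.3739 = -1.538
  y_2 = 3.5934 - 0.01*43.1207 = 3.1622
Step 3: grad_x = 2*4*-1.538 = -12.3039, grad_y = 2*6*3.1622 = 37.9462
  x_3 = -1.538 - 0.01*-12.3039 = -1.415
  y_3 = 3.1622 - 0.01*37.9462 = 2.7827
Step 4: grad_x = 2*4*-1.415 = -11.3196, grad_y = 2*6*2.7827 = 33.3927
  x_4 = -1.415 - 0.01*-11.3196 = -1.3018
  y_4 = 2.7827 - 0.01*33.3927 = 2.4488
f(-1.3018, 2.4488) = 4*(-1.3018)^2 + 6*2.4488^2 = 42.7579


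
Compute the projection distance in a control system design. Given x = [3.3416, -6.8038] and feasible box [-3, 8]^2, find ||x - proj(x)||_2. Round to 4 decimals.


Project each component onto [-3, 8].
clip(3.3416) = 3.3416, clip(-6.8038) = -3.0
Projection = [3.3416, -3.0]
Squared diffs: [0.0, 14.4689]
Distance = sqrt(14.4689) = 3.8038


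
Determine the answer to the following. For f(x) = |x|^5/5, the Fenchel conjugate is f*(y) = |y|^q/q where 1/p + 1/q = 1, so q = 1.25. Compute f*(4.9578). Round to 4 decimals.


The conjugate exponent q satisfies 1/p + 1/q = 1.
p = 5, so q = 5/(5 - 1) = 1.25
|y|^q = 4.9578^1.25 = 7.3979
f*(4.9578) = 7.3979 / 1.25 = 5.9184


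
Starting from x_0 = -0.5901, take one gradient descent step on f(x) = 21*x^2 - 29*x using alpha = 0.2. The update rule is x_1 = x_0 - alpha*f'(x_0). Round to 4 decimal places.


We compute the gradient at x_0 and apply the update.
f'(x) = 42*x - 29
f'(-0.5901) = 42*-0.5901 - 29 = -53.7842
x_1 = -0.5901 - 0.2*-53.7842 = 10.1667


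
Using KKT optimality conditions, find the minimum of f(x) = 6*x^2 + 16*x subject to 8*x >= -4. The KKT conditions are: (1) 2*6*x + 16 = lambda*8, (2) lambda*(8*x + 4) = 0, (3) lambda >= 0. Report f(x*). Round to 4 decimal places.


Step 1: Try lambda = 0 (constraint inactive).
x_unc = -16/(2*6) = -1.3333
Check: 8*-1.3333 = -10.6664 < -4 -- violated!
Step 2: Constraint must be active: 8*x = -4
x* = -4/8 = -0.5
lambda = (2*6*(-0.5) + 16)/8 = 1.25
Step 3: Compute optimal value.
f(x*) = 6*(-0.5)^2 + 16*(-0.5) = -6.5


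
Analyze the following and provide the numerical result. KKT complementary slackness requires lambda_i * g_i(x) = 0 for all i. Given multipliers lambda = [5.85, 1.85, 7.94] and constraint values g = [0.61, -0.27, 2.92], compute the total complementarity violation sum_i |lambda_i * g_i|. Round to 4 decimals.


KKT complementary slackness check:
lambda_1 * g_1 = 5.85 * 0.61 = 3.5685
lambda_2 * g_2 = 1.85 * -0.27 = -0.4995
lambda_3 * g_3 = 7.94 * 2.92 = 23.1848
Total violation = 3.5685 + 0.4995 + 23.1848 = 27.2528


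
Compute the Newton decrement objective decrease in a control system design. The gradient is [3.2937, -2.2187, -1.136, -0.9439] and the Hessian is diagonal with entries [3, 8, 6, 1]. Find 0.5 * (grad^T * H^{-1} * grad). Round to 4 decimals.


Step 1: H is diagonal, so H^(-1) * g = [1.0979, -0.2773, -0.1893, -0.9439].
Step 2: g^T H^(-1) g = sum_i g_i^2 / H_ii
  = (3.2937)^2/3 + (-2.2187)^2/8 + (-1.136)^2/6 + (-0.9439)^2/1
  = 3.6162 + 0.6153 + 0.2151 + 0.8909 = 5.3375
Step 3: Objective decrease = 0.5 * g^T H^(-1) g = 2.6688


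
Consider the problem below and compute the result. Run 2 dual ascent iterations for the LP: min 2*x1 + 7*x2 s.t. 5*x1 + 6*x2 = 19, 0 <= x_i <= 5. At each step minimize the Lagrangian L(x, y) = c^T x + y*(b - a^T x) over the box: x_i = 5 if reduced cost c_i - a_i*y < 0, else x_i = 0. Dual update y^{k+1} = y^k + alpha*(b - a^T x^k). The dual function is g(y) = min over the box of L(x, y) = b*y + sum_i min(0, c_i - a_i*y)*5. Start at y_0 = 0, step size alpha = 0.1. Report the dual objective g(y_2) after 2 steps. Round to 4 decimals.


Dual ascent for LP: min 2*x1 + 7*x2, 5*x1 + 6*x2 = 19, 0 <= x_i <= 5
Step 1: y^k = 0.0, reduced costs: (2.0, 7.0)
  x^k = (0.0, 0.0), subgradient = b - a^T x = 19.0
  y^{k+1} = 0.0 + 0.1*19.0 = 1.9
Step 2: y^k = 1.9, reduced costs: (-7.5, -4.4)
  x^k = (5.0, 5.0), subgradient = b - a^T x = -36.0
  y^{k+1} = 1.9 + 0.1*-36.0 = -1.7
Dual objective at y_2 = -1.7: reduced costs (10.5, 17.2), box minimizer x = (0.0, 0.0)
g(y_2) = b*y + (c1 - a1*y)*x1 + (c2 - a2*y)*x2 = 19*(-1.7) + 10.5*0.0 + 17.2*0.0 = -32.3 + 0.0 + 0.0 = -32.3


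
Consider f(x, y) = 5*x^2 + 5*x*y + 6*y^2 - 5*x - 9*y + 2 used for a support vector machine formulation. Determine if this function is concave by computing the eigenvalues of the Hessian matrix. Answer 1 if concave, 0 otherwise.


The Hessian of f(x,y) = 5*x^2 + 5*x*y + 6*y^2 - 5*x - 9*y + 2 is:
H = [[10, 5], [5, 12]]
Trace = 10 + 12 = 22
Determinant = 10*12 - (5)^2 = 95
Discriminant = (22)^2 - 4*95 = 104.0
Eigenvalues: lambda_1 = 5.901, lambda_2 = 16.099
The function is not concave.

0


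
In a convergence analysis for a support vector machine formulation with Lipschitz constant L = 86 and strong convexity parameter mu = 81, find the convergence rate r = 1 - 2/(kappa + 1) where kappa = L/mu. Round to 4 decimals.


Step 1: Compute the condition number.
kappa = L/mu = 86/81 = 1.0617
Step 2: Compute the convergence rate.
r = 1 - 2/(kappa + 1) = 1 - 2*mu/(L + mu) = (L - mu)/(L + mu) = 5/167 = 0.0299


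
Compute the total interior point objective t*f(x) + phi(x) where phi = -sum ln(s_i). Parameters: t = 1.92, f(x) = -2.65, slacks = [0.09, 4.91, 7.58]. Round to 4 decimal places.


Step 1: Compute log-barrier.
ln values: [-2.4079, 1.5913, 2.0255]
phi = -(-2.4079 + 1.5913 + 2.0255) = -1.2088
Step 2: Compute augmented objective.
t*f(x) = 1.92*-2.65 = -5.088
Total = -5.088 - 1.2088 = -6.2968


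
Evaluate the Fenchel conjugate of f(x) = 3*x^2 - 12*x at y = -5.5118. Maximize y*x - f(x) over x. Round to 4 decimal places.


f*(y) = sup_x {y*x - a*x^2 - b*x} = sup_x {(y-b)*x - a*x^2}
FOC: (y - b) - 2a*x = 0 => x* = (y - b)/(2a)
x* = (-5.5118 + 12)/(2*3) = 1.0814
f*(-5.5118) = (y-b)^2/(4a) = (-5.5118 + 12)^2/(4*3)
= 42.0967/12 = 3.5081


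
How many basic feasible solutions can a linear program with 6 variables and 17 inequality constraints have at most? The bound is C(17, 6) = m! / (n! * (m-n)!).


Each vertex corresponds to some choice of n active constraints out of m, so the number of vertices is at most C(m, n) = m! / (n!(m-n)!).
m = 17, n = 6
Numerator: 17 * 16 * 15 * 14 * 13 * 12
Denominator: 6! = 720
C(17, 6) = 12376


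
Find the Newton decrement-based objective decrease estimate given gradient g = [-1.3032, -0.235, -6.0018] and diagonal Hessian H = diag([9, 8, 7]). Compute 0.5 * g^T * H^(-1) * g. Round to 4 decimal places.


Step 1: H is diagonal, so H^(-1) * g = [-0.1448, -0.0294, -0.8574].
Step 2: g^T H^(-1) g = sum_i g_i^2 / H_ii
  = (-1.3032)^2/9 + (-0.235)^2/8 + (-6.0018)^2/7
  = 0.1887 + 0.0069 + 5.1459 = 5.3415
Step 3: Objective decrease = 0.5 * g^T H^(-1) g = 2.6708


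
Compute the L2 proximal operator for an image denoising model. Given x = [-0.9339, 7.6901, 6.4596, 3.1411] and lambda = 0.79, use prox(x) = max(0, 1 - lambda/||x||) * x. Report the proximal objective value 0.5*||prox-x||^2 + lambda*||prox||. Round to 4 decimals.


Step 1: Compute ||x||.
||x|| = 10.5642
Step 2: Compute scaling factor.
scale = max(0, 1 - 0.79/10.5642) = 0.9252
Step 3: prox(x) = [-0.8641, 7.115, 5.9765, 2.9062]
||prox(x)|| = 9.7742
Step 4: Proximal objective.
0.5*||prox-x||^2 = 0.3121
lambda*||prox|| = 7.7216
Total = 8.0337


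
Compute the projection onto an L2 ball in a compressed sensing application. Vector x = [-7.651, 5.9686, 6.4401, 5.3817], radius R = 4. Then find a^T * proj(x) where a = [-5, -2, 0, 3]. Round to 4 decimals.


Step 1: Compute ||x|| (intermediates to 6 decimals).
||x|| = sqrt((-7.651)^2 + 5.9686^2 + 6.4401^2 + 5.3817^2) = 12.829636
Step 2: Project.
Since ||x|| > R, scale = R/||x|| = 4/12.829636 = 0.311778, proj(x) = scale * x
proj(x) = [-2.385413, 1.860878, 2.007881, 1.677896]
Step 3: Dot product.
a^T * proj(x) = -5*(-2.385413) - 2*1.860878 + 0*2.007881 + 3*1.677896 = 13.239


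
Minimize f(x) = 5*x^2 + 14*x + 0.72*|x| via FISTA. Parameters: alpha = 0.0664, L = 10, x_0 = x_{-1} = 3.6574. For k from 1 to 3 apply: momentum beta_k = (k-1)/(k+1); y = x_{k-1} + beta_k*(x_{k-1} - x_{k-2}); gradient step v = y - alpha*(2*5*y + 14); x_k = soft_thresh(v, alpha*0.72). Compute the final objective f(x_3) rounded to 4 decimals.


FISTA on f(x) = 5*x^2 + 14*x + 0.72*|x|
L = 10, alpha = 0.0664
Iteration 1: beta = 0.0, y = 3.6574 + 0.0*(3.6574 - 3.6574) = 3.6574
  grad(y) = 50.574, v = y - alpha*grad = 0.2993
  prox(v) = soft_thresh(0.2993, 0.0478) = 0.2515
Iteration 2: beta = 0.3333, y = 0.2515 + 0.3333*(0.2515 - 3.6574) = -0.8838
  grad(y) = 5.1617, v = y - alpha*grad = -1.2266
  prox(v) = soft_thresh(-1.2266, 0.0478) = -1.1788
Iteration 3: beta = 0.5, y = -1.1788 + 0.5*(-1.1788 - 0.2515) = -1.8939
  grad(y) = -4.9388, v = y - alpha*grad = -1.5659
  prox(v) = soft_thresh(-1.5659, 0.0478) = -1.5181
f(x_3) = 5*(-1.5181)^2 + 14*(-1.5181) + 0.72*|-1.5181| = -8.6372


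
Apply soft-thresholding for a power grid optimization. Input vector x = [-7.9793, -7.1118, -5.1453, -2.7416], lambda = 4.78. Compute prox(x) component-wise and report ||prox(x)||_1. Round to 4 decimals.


Soft-thresholding with lambda = 4.78:
prox(-7.9793) = sign(-7.9793)*max(|-7.9793| - 4.78, 0) = -3.1993
prox(-7.1118) = sign(-7.1118)*max(|-7.1118| - 4.78, 0) = -2.3318
prox(-5.1453) = sign(-5.1453)*max(|-5.1453| - 4.78, 0) = -0.3653
prox(-2.7416) = sign(-2.7416)*max(|-2.7416| - 4.78, 0) = 0.0
prox(x) = [-3.1993, -2.3318, -0.3653, 0.0]
||prox(x)||_1 = 3.1993 + 2.3318 + 0.3653 + 0.0 = 5.8964


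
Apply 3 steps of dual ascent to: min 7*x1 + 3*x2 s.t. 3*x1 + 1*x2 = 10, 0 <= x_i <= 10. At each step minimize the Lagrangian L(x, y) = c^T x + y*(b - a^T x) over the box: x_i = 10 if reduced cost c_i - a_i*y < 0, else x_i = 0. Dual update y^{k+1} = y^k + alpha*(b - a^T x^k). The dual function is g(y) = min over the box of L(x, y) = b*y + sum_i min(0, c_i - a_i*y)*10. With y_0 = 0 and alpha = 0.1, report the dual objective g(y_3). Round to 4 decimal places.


Dual ascent for LP: min 7*x1 + 3*x2, 3*x1 + 1*x2 = 10, 0 <= x_i <= 10
Step 1: y^k = 0.0, reduced costs: (7.0, 3.0)
  x^k = (0.0, 0.0), subgradient = b - a^T x = 10.0
  y^{k+1} = 0.0 + 0.1*10.0 = 1.0
Step 2: y^k = 1.0, reduced costs: (4.0, 2.0)
  x^k = (0.0, 0.0), subgradient = b - a^T x = 10.0
  y^{k+1} = 1.0 + 0.1*10.0 = 2.0
Step 3: y^k = 2.0, reduced costs: (1.0, 1.0)
  x^k = (0.0, 0.0), subgradient = b - a^T x = 10.0
  y^{k+1} = 2.0 + 0.1*10.0 = 3.0
Dual objective at y_3 = 3.0: reduced costs (-2.0, 0.0), box minimizer x = (10.0, 0.0)
g(y_3) = b*y + (c1 - a1*y)*x1 + (c2 - a2*y)*x2 = 10*3.0 + (-2.0)*10.0 + 0.0*0.0 = 30.0 - 20.0 + 0.0 = 10.0


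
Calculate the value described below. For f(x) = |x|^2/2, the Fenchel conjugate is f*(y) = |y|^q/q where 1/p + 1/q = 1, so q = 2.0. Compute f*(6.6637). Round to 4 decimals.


The conjugate exponent q satisfies 1/p + 1/q = 1.
p = 2, so q = 2/(2 - 1) = 2.0
|y|^q = 6.6637^2.0 = 44.4049
f*(6.6637) = 44.4049 / 2.0 = 22.2024


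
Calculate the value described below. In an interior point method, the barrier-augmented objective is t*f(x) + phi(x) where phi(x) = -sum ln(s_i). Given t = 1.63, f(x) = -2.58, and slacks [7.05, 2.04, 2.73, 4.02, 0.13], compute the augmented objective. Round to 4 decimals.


Step 1: Compute log-barrier.
ln values: [1.953, 0.7129, 1.0043, 1.3913, -2.0402]
phi = -(1.953 + 0.7129 + 1.0043 + 1.3913 - 2.0402) = -3.0213
Step 2: Compute augmented objective.
t*f(x) = 1.63*-2.58 = -4.2054
Total = -4.2054 - 3.0213 = -7.2267


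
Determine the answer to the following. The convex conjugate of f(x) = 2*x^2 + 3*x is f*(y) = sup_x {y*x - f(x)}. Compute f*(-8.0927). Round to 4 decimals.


f*(y) = sup_x {y*x - a*x^2 - b*x} = sup_x {(y-b)*x - a*x^2}
FOC: (y - b) - 2a*x = 0 => x* = (y - b)/(2a)
x* = (-8.0927 - 3)/(2*2) = -2.7732
f*(-8.0927) = (y-b)^2/(4a) = (-8.0927 - 3)^2/(4*2)
= 123.048/8 = 15.381


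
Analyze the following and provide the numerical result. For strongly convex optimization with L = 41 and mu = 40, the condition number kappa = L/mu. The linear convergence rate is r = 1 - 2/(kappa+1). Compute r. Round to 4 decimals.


Step 1: Compute the condition number.
kappa = L/mu = 41/40 = 1.025
Step 2: Compute the convergence rate.
r = 1 - 2/(kappa + 1) = 1 - 2*mu/(L + mu) = (L - mu)/(L + mu) = 1/81 = 0.0123


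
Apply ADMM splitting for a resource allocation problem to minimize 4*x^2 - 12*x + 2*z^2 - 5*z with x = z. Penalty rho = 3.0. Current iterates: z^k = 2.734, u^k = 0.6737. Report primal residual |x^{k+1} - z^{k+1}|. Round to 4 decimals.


ADMM iteration with rho = 3.0, z^k = 2.734, u^k = 0.6737
Step 1: x-update.
Minimize 4*x^2 - 12*x + (3.0/2)*(x - 2.734 + 0.6737)^2
FOC: (2*4 + 3.0)*x = 12 + 3.0*(2.734 - 0.6737)
x^{k+1} = 1.6528
Step 2: z-update.
Minimize 2*z^2 - 5*z + (3.0/2)*(1.6528 - z + 0.6737)^2
FOC: (2*2 + 3.0)*z = 5 + 3.0*(1.6528 + 0.6737)
z^{k+1} = 1.7114
Step 3: u-update.
u^{k+1} = 0.6737 + 1.6528 - 1.7114 = 0.6151
Step 4: Primal residual = |1.6528 - 1.7114| = 0.0586


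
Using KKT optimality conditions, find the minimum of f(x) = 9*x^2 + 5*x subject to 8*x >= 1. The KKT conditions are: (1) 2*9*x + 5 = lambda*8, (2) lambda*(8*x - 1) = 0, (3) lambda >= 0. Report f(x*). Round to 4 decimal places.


Step 1: Try lambda = 0 (constraint inactive).
x_unc = -5/(2*9) = -0.2778
Check: 8*-0.2778 = -2.2224 < 1 -- violated!
Step 2: Constraint must be active: 8*x = 1
x* = 1/8 = 0.125
lambda = (2*9*0.125 + 5)/8 = 0.9063
Step 3: Compute optimal value.
f(x*) = 9*0.125^2 + 5*0.125 = 0.7656


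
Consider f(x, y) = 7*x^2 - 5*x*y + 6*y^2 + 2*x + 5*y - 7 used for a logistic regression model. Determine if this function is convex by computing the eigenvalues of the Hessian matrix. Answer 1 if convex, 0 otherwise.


The Hessian of f(x,y) = 7*x^2 - 5*x*y + 6*y^2 + 2*x + 5*y - 7 is:
H = [[14, -5], [-5, 12]]
Trace = 14 + 12 = 26
Determinant = 14*12 - (-5)^2 = 143
Discriminant = (26)^2 - 4*143 = 104.0
Eigenvalues: lambda_1 = 7.901, lambda_2 = 18.099
The function is convex.

1


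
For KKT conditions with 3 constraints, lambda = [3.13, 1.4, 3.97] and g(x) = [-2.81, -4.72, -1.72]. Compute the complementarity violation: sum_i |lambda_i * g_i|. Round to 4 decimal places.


KKT complementary slackness check:
lambda_1 * g_1 = 3.13 * -2.81 = -8.7953
lambda_2 * g_2 = 1.4 * -4.72 = -6.608
lambda_3 * g_3 = 3.97 * -1.72 = -6.8284
Total violation = 8.7953 + 6.608 + 6.8284 = 22.2317


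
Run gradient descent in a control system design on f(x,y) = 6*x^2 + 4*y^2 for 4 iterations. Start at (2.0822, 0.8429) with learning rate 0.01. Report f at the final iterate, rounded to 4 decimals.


Gradient descent on f(x,y) = 6*x^2 + 4*y^2.
Starting point: (2.0822, 0.8429), alpha = 0.01
Step 1: grad_x = 2*6*2.0822 = 24.9864, grad_y = 2*4*0.8429 = 6.7432
  x_1 = 2.0822 - 0.01*24.9864 = 1.8323
  y_1 = 0.8429 - 0.01*6.7432 = 0.7755
Step 2: grad_x = 2*6*1.8323 = 21.988, grad_y = 2*4*0.7755 = 6.2037
  x_2 = 1.8323 - 0.01*21.988 = 1.6125
  y_2 = 0.7755 - 0.01*6.2037 = 0.7134
Step 3: grad_x = 2*6*1.6125 = 19.3495, grad_y = 2*4*0.7134 = 5.7074
  x_3 = 1.6125 - 0.01*19.3495 = 1.419
  y_3 = 0.7134 - 0.01*5.7074 = 0.6564
Step 4: grad_x = 2*6*1.419 = 17.0275, grad_y = 2*4*0.6564 = 5.2508
  x_4 = 1.419 - 0.01*17.0275 = 1.2487
  y_4 = 0.6564 - 0.01*5.2508 = 0.6038
f(1.2487, 0.6038) = 6*1.2487^2 + 4*0.6038^2 = 10.8138


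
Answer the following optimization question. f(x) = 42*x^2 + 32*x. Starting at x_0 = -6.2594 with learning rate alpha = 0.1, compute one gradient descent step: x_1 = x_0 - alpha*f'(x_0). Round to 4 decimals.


We compute the gradient at x_0 and apply the update.
f'(x) = 84*x + 32
f'(-6.2594) = 84*-6.2594 + 32 = -493.7896
x_1 = -6.2594 - 0.1*-493.7896 = 43.1196


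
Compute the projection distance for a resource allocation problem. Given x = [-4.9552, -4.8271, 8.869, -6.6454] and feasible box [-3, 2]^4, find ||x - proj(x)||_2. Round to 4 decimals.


Project each component onto [-3, 2].
clip(-4.9552) = -3.0, clip(-4.8271) = -3.0, clip(8.869) = 2.0, clip(-6.6454) = -3.0
Projection = [-3.0, -3.0, 2.0, -3.0]
Squared diffs: [3.8228, 3.3383, 47.1832, 13.2889]
Distance = sqrt(67.6332) = 8.2239


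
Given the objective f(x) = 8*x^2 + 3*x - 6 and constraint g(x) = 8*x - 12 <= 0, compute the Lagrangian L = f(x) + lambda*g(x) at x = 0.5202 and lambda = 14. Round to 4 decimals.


Step 1: Evaluate f(x).
f(0.5202) = 8*0.5202^2 + 3*0.5202 - 6 = -2.2745
Step 2: Evaluate g(x).
g(0.5202) = 8*0.5202 - 12 = -7.8384
Step 3: Compute Lagrangian.
L = -2.2745 + 14*-7.8384 = -112.0121


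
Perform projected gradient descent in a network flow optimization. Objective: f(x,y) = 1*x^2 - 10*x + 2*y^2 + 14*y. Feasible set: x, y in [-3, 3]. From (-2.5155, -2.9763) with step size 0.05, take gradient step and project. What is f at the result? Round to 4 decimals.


Step 1: Compute gradient at (-2.5155, -2.9763).
grad_x = 2*1*-2.5155 - 10 = -15.031
grad_y = 2*2*-2.9763 + 14 = 2.0948
Step 2: Gradient step.
x_raw = -2.5155 - 0.05*-15.031 = -1.764
y_raw = -2.9763 - 0.05*2.0948 = -3.081
Step 3: Project onto [-3, 3].
x_proj = clip(-1.764) = -1.764
y_proj = clip(-3.081) = -3.0
Step 4: Evaluate f.
f(-1.764, -3.0) = -3.249


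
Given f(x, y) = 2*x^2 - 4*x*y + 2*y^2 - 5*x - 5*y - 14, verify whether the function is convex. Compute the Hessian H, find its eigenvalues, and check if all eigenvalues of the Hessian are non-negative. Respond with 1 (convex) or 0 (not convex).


The Hessian of f(x,y) = 2*x^2 - 4*x*y + 2*y^2 - 5*x - 5*y - 14 is:
H = [[4, -4], [-4, 4]]
Trace = 4 + 4 = 8
Determinant = 4*4 - (-4)^2 = 0
Discriminant = (8)^2 - 4*0 = 64.0
Eigenvalues: lambda_1 = 0.0, lambda_2 = 8.0
The function is convex.

1


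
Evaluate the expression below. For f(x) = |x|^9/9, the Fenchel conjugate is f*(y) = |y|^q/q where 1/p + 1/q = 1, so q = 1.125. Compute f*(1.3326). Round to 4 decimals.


The conjugate exponent q satisfies 1/p + 1/q = 1.
p = 9, so q = 9/(9 - 1) = 1.125
|y|^q = 1.3326^1.125 = 1.3813
f*(1.3326) = 1.3813 / 1.125 = 1.2278


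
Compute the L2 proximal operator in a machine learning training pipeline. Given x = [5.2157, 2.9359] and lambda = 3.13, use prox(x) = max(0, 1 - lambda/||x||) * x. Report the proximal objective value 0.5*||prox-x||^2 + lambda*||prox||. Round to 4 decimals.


Step 1: Compute ||x||.
||x|| = 5.9852
Step 2: Compute scaling factor.
scale = max(0, 1 - 3.13/5.9852) = 0.477
Step 3: prox(x) = [2.4881, 1.4006]
||prox(x)|| = 2.8552
Step 4: Proximal objective.
0.5*||prox-x||^2 = 4.8985
lambda*||prox|| = 8.9368
Total = 13.8353


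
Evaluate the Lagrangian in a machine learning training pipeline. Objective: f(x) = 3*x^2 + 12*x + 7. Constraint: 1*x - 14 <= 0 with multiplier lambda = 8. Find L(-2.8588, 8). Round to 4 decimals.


Step 1: Evaluate f(x).
f(-2.8588) = 3*(-2.8588)^2 + 12*(-2.8588) + 7 = -2.7874
Step 2: Evaluate g(x).
g(-2.8588) = 1*-2.8588 - 14 = -16.8588
Step 3: Compute Lagrangian.
L = -2.7874 + 8*-16.8588 = -137.6578


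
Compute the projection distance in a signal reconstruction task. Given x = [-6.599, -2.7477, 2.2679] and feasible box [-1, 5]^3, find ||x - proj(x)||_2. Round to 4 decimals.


Project each component onto [-1, 5].
clip(-6.599) = -1.0, clip(-2.7477) = -1.0, clip(2.2679) = 2.2679
Projection = [-1.0, -1.0, 2.2679]
Squared diffs: [31.3488, 3.0545, 0.0]
Distance = sqrt(34.4033) = 5.8654


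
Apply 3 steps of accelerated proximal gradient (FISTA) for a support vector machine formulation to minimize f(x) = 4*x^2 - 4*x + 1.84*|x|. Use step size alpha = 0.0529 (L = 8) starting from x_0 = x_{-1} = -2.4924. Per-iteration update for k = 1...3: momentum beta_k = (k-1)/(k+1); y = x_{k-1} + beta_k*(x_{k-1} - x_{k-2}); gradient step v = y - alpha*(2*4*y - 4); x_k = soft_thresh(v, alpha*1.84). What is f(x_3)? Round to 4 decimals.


FISTA on f(x) = 4*x^2 - 4*x + 1.84*|x|
L = 8, alpha = 0.0529
Iteration 1: beta = 0.0, y = -2.4924 + 0.0*(-2.4924 + 2.4924) = -2.4924
  grad(y) = -23.9392, v = y - alpha*grad = -1.226
  prox(v) = soft_thresh(-1.226, 0.0973) = -1.1287
Iteration 2: beta = 0.3333, y = -1.1287 + 0.3333*(-1.1287 + 2.4924) = -0.6741
  grad(y) = -9.3929, v = y - alpha*grad = -0.1772
  prox(v) = soft_thresh(-0.1772, 0.0973) = -0.0799
Iteration 3: beta = 0.5, y = -0.0799 + 0.5*(-0.0799 + 1.1287) = 0.4445
  grad(y) = -0.4439, v = y - alpha*grad = 0.468
  prox(v) = soft_thresh(0.468, 0.0973) = 0.3707
f(x_3) = 4*0.3707^2 - 4*0.3707 + 1.84*|0.3707| = -0.2511


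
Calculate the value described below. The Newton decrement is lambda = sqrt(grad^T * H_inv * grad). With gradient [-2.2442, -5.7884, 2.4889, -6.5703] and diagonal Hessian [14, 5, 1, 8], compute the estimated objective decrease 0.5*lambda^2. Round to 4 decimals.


Step 1: H is diagonal, so H^(-1) * g = [-0.1603, -1.1577, 2.4889, -0.8213].
Step 2: g^T H^(-1) g = sum_i g_i^2 / H_ii
  = (-2.2442)^2/14 + (-5.7884)^2/5 + (2.4889)^2/1 + (-6.5703)^2/8
  = 0.3597 + 6.7011 + 6.1946 + 5.3961 = 18.6516
Step 3: Objective decrease = 0.5 * g^T H^(-1) g = 9.3258


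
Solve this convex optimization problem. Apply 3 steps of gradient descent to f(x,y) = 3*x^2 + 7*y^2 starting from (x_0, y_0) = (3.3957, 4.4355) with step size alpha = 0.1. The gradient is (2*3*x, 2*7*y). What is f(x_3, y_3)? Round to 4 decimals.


Gradient descent on f(x,y) = 3*x^2 + 7*y^2.
Starting point: (3.3957, 4.4355), alpha = 0.1
Step 1: grad_x = 2*3*3.3957 = 20.3742, grad_y = 2*7*4.4355 = 62.097
  x_1 = 3.3957 - 0.1*20.3742 = 1.3583
  y_1 = 4.4355 - 0.1*62.097 = -1.7742
Step 2: grad_x = 2*3*1.3583 = 8.1497, grad_y = 2*7*-1.7742 = -24.8388
  x_2 = 1.3583 - 0.1*8.1497 = 0.5433
  y_2 = -1.7742 - 0.1*-24.8388 = 0.7097
Step 3: grad_x = 2*3*0.5433 = 3.2599, grad_y = 2*7*0.7097 = 9.9355
  x_3 = 0.5433 - 0.1*3.2599 = 0.2173
  y_3 = 0.7097 - 0.1*9.9355 = -0.2839
f(0.2173, -0.2839) = 3*0.2173^2 + 7*(-0.2839)^2 = 0.7058


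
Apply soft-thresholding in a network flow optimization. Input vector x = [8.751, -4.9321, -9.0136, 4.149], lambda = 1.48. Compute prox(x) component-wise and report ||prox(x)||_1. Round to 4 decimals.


Soft-thresholding with lambda = 1.48:
prox(8.751) = sign(8.751)*max(|8.751| - 1.48, 0) = 7.271
prox(-4.9321) = sign(-4.9321)*max(|-4.9321| - 1.48, 0) = -3.4521
prox(-9.0136) = sign(-9.0136)*max(|-9.0136| - 1.48, 0) = -7.5336
prox(4.149) = sign(4.149)*max(|4.149| - 1.48, 0) = 2.669
prox(x) = [7.271, -3.4521, -7.5336, 2.669]
||prox(x)||_1 = 7.271 + 3.4521 + 7.5336 + 2.669 = 20.9257


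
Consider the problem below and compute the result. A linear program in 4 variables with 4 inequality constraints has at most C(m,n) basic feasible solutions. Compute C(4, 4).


Each vertex corresponds to some choice of n active constraints out of m, so the number of vertices is at most C(m, n) = m! / (n!(m-n)!).
m = 4, n = 4
Numerator: 4 * 3 * 2 * 1
Denominator: 4! = 24
C(4, 4) = 1


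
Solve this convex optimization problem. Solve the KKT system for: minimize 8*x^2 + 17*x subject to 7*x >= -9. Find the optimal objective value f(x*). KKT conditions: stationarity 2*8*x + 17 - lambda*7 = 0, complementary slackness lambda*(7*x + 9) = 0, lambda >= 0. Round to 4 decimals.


Step 1: Try lambda = 0 (constraint inactive).
Stationarity: 2*8*x + 17 = 0
x* = -17/(2*8) = -1.0625
Check constraint: 7*-1.0625 = -7.4375 >= -9 -- satisfied.
Step 2: Compute optimal value.
f(x*) = 8*(-1.0625)^2 + 17*(-1.0625) = -9.0313


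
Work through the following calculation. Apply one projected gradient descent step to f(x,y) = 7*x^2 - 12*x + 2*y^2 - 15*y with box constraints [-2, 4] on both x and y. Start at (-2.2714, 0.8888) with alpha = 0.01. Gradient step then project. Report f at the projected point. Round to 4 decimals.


Step 1: Compute gradient at (-2.2714, 0.8888).
grad_x = 2*7*-2.2714 - 12 = -43.7996
grad_y = 2*2*0.8888 - 15 = -11.4448
Step 2: Gradient step.
x_raw = -2.2714 - 0.01*-43.7996 = -1.8334
y_raw = 0.8888 - 0.01*-11.4448 = 1.0032
Step 3: Project onto [-2, 4].
x_proj = clip(-1.8334) = -1.8334
y_proj = clip(1.0032) = 1.0032
Step 4: Evaluate f.
f(-1.8334, 1.0032) = 32.4947


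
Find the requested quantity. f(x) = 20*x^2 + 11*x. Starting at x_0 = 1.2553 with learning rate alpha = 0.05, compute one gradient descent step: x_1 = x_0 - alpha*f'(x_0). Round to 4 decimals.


We compute the gradient at x_0 and apply the update.
f'(x) = 40*x + 11
f'(1.2553) = 40*1.2553 + 11 = 61.212
x_1 = 1.2553 - 0.05*61.212 = -1.8053


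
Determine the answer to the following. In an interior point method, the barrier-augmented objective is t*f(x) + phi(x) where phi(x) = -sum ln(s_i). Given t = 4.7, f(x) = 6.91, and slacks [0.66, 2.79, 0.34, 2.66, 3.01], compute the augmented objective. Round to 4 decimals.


Step 1: Compute log-barrier.
ln values: [-0.4155, 1.026, -1.0788, 0.9783, 1.1019]
phi = -(-0.4155 + 1.026 - 1.0788 + 0.9783 + 1.1019) = -1.612
Step 2: Compute augmented objective.
t*f(x) = 4.7*6.91 = 32.477
Total = 32.477 - 1.612 = 30.865
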